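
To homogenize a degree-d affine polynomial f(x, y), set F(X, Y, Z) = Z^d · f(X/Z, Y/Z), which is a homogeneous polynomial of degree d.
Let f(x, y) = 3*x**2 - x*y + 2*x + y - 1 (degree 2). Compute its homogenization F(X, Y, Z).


F(X, Y, Z) = 3*X**2 - X*Y + 2*X*Z + Y*Z - Z**2

deg(f) = 2.
Substitute x = X/Z, y = Y/Z into f, then multiply by Z^2.
  monomial 3·x^2·y^0 ↦ 3·X^2·Y^0·Z^0.
  monomial -1·x^1·y^1 ↦ -1·X^1·Y^1·Z^0.
  monomial 2·x^1·y^0 ↦ 2·X^1·Y^0·Z^1.
  monomial 1·x^0·y^1 ↦ 1·X^0·Y^1·Z^1.
  monomial -1·x^0·y^0 ↦ -1·X^0·Y^0·Z^2.
Collecting: F(X, Y, Z) = 3*X**2 - X*Y + 2*X*Z + Y*Z - Z**2.


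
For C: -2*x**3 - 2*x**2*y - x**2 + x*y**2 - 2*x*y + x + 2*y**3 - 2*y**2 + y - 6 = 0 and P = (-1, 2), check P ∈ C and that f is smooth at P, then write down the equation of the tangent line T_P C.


Tangent line at P: 5*x + 13*y - 21 = 0.

Step 1: f(-1, 2) = 0, so P lies on C.
Step 2: partial derivatives
  f_x(x, y) = -6*x**2 - 4*x*y - 2*x + y**2 - 2*y + 1, f_y(x, y) = -2*x**2 + 2*x*y - 2*x + 6*y**2 - 4*y + 1.
  f_x(P) = 5, f_y(P) = 13 (gradient nonzero, so P is smooth).
Step 3: tangent line at P: 5·(x − -1) + 13·(y − 2) = 0.
Expanding: 5*x + 13*y - 21 = 0.


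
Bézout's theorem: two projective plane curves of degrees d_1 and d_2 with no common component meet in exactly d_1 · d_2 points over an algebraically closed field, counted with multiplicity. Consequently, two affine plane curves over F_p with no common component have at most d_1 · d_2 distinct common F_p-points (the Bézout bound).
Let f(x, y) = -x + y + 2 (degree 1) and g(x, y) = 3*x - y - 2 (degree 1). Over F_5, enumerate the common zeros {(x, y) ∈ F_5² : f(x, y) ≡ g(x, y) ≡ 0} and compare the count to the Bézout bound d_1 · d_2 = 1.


Common zeros: {(0, 3)}; count = 1; Bézout bound = 1.

deg(f) = 1, deg(g) = 1, so Bézout bound = 1.
Scan x ∈ F_5. For each x, list the y ∈ F_5 with f(x, y) ≡ 0 and those with g(x, y) ≡ 0 (mod 5); the common zeros in that column are the intersection.
  x = 0: f ≡ 0 at y ∈ {3}; g ≡ 0 at y ∈ {3}; common: {3}.
  x = 1: f ≡ 0 at y ∈ {4}; g ≡ 0 at y ∈ {1}; common: ∅.
  x = 2: f ≡ 0 at y ∈ {0}; g ≡ 0 at y ∈ {4}; common: ∅.
  x = 3: f ≡ 0 at y ∈ {1}; g ≡ 0 at y ∈ {2}; common: ∅.
  x = 4: f ≡ 0 at y ∈ {2}; g ≡ 0 at y ∈ {0}; common: ∅.
Collecting: common zeros = {(0, 3)}, so the count is 1.
Comparison with the Bézout bound: 1 ≤ 1 = deg(f)·deg(g), as expected for curves with no common component (the bound is attained).


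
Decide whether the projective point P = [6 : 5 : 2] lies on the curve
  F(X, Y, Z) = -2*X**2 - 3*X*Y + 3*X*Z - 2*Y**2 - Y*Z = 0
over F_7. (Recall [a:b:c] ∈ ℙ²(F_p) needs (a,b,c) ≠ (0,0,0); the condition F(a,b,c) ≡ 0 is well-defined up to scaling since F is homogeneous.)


F(6,5,2) ≡ 3 (mod 7); P is NOT on the curve.

Evaluate F(6, 5, 2) term-by-term (mod 7).
  -2*X**2 ↦ -2·36·1·1 = -72
  -3*X*Y ↦ -3·6·5·1 = -90
  3*X*Z ↦ 3·6·1·2 = 36
  -2*Y**2 ↦ -2·1·25·1 = -50
  -Y*Z ↦ -1·1·5·2 = -10
Sum: F(6, 5, 2) = (-72) + (-90) + (36) + (-50) + (-10) = -186.
Reducing mod 7: -186 ≡ 3 (mod 7).
Since F(a, b, c) ≡ 3 ≠ 0 (mod 7), P does NOT lie on the curve.


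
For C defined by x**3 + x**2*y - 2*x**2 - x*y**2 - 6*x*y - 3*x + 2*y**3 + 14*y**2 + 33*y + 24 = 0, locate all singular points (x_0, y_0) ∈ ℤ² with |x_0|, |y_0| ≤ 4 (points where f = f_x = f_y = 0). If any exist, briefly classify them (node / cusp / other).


Singular points: {(1, -2)}; classification: node.

Compute partial derivatives:
  f_x = 3*x**2 + 2*x*y - 4*x - y**2 - 6*y - 3.
  f_y = x**2 - 2*x*y - 6*x + 6*y**2 + 28*y + 33.
Scan x_0 ∈ {−4, ..., 4}. For each x_0, f_y(x_0, y) is a polynomial in y; find its integer roots y ∈ {−4, ..., 4}, then test f_x and f at those candidates.
  x = -4: f_y(-4, y) = 6*y**2 + 36*y + 73; no integer root y with |y| ≤ 4.
  x = -3: f_y(-3, y) = 6*y**2 + 34*y + 60; no integer root y with |y| ≤ 4.
  x = -2: f_y(-2, y) = 6*y**2 + 32*y + 49; no integer root y with |y| ≤ 4.
  x = -1: f_y(-1, y) = 6*y**2 + 30*y + 40; no integer root y with |y| ≤ 4.
  x = 0: f_y(0, y) = 6*y**2 + 28*y + 33; no integer root y with |y| ≤ 4.
  x = 1: f_y(1, y) = 6*y**2 + 26*y + 28; vanishes at y ∈ {-2}. (1, -2): f_x = 0, f = 0 — SINGULAR.
  x = 2: f_y(2, y) = 6*y**2 + 24*y + 25; no integer root y with |y| ≤ 4.
  x = 3: f_y(3, y) = 6*y**2 + 22*y + 24; no integer root y with |y| ≤ 4.
  x = 4: f_y(4, y) = 6*y**2 + 20*y + 25; no integer root y with |y| ≤ 4.
Only singular point on the grid: (1, -2).
Classify: substitute x = 1 + u, y = -2 + v and expand: f = u**3 + u**2*v - u**2 - u*v**2 + 2*v**3 + v**2.
No constant or linear terms (consistent with a singular point). Quadratic part: -u**2 + v**2. Cubic part: u**3 + u**2*v - u*v**2 + 2*v**3.
The quadratic part v**2 - u**2 = (v − u)(v + u) splits into two distinct linear factors, so there are two distinct tangent lines y − -2 = ±(x − 1) — this is a node (ordinary double point).
Classification: node.


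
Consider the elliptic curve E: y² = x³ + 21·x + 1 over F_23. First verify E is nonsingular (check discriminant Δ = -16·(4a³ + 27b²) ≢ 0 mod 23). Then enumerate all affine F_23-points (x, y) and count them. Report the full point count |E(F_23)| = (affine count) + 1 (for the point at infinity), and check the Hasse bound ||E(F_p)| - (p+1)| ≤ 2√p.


Affine points = {(0, 1), (0, 22), (1, 0), (5, 1), (5, 22), (7, 10), (7, 13), (12, 7), (12, 16), (14, 7), (14, 16), (17, 2), (17, 21), (18, 1), (18, 22), (20, 7), (20, 16), (22, 5), (22, 18)}; affine count = 19; |E(F_23)| = 20.

Discriminant check: Δ ∝ 4a³ + 27b² = 4·21³ + 27·1² = 4·9261 + 27·1 ≡ 18 (mod 23). Nonzero ⇒ E is nonsingular.
For each x ∈ F_23, compute rhs = x³ + 21·x + 1 mod 23, then count y ∈ F_23 with y² ≡ rhs.
  x = 0: rhs = 1, matching y values: 1, 22 (2 points).
  x = 1: rhs = 0, matching y values: 0 (1 points).
  x = 2: rhs = 5, matching y values: none (0 points).
  x = 3: rhs = 22, matching y values: none (0 points).
  x = 4: rhs = 11, matching y values: none (0 points).
  x = 5: rhs = 1, matching y values: 1, 22 (2 points).
  x = 6: rhs = 21, matching y values: none (0 points).
  x = 7: rhs = 8, matching y values: 10, 13 (2 points).
  x = 8: rhs = 14, matching y values: none (0 points).
  x = 9: rhs = 22, matching y values: none (0 points).
  x = 10: rhs = 15, matching y values: none (0 points).
  x = 11: rhs = 22, matching y values: none (0 points).
  x = 12: rhs = 3, matching y values: 7, 16 (2 points).
  x = 13: rhs = 10, matching y values: none (0 points).
  x = 14: rhs = 3, matching y values: 7, 16 (2 points).
  x = 15: rhs = 11, matching y values: none (0 points).
  x = 16: rhs = 17, matching y values: none (0 points).
  x = 17: rhs = 4, matching y values: 2, 21 (2 points).
  x = 18: rhs = 1, matching y values: 1, 22 (2 points).
  x = 19: rhs = 14, matching y values: none (0 points).
  x = 20: rhs = 3, matching y values: 7, 16 (2 points).
  x = 21: rhs = 20, matching y values: none (0 points).
  x = 22: rhs = 2, matching y values: 5, 18 (2 points).
Total affine count: 19.
Full point count |E(F_23)| = 19 + 1 = 20.
Hasse bound: |20 − (23+1)| = |-4| = 4 ≤ 2√23 ≈ 9.5917 ✓.


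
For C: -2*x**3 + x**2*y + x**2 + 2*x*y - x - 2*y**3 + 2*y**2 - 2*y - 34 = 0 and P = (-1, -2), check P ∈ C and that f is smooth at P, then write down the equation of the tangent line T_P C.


Tangent line at P: -9*x - 35*y - 79 = 0.

Step 1: f(-1, -2) = 0, so P lies on C.
Step 2: partial derivatives
  f_x(x, y) = -6*x**2 + 2*x*y + 2*x + 2*y - 1, f_y(x, y) = x**2 + 2*x - 6*y**2 + 4*y - 2.
  f_x(P) = -9, f_y(P) = -35 (gradient nonzero, so P is smooth).
Step 3: tangent line at P: -9·(x − -1) + -35·(y − -2) = 0.
Expanding: -9*x - 35*y - 79 = 0.


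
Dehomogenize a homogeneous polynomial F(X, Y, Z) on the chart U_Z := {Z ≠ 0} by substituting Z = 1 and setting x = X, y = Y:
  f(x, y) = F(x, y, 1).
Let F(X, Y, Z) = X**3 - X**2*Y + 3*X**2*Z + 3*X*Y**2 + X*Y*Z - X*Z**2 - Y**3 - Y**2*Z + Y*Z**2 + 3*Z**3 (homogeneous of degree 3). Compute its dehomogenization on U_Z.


f(x, y) = x**3 - x**2*y + 3*x**2 + 3*x*y**2 + x*y - x - y**3 - y**2 + y + 3

On U_Z we set Z = 1. Each monomial c·X^i·Y^j·Z^k in F becomes c·x^i·y^j·1^k = c·x^i·y^j.
Substituting Z = 1: F(X, Y, 1) = x**3 - x**2*y + 3*x**2 + 3*x*y**2 + x*y - x - y**3 - y**2 + y + 3.
Note: deg(f) ≤ deg(F) = 3; strict inequality happens when F is divisible by Z (lost terms).


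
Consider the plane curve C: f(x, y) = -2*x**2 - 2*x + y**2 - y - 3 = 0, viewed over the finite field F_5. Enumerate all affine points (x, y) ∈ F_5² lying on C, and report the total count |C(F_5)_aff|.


Affine F_5-points: {(1, 2), (1, 4), (2, 0), (2, 1), (3, 2), (3, 4)}; count = 6.

For each of the 25 pairs (x, y) ∈ F_5², evaluate f(x, y) mod 5. Record the zeros.
  x = 0: [0↦2, 1↦2, 2↦4, 3↦3, 4↦4]  zeros at y ∈ ∅
  x = 1: [0↦3, 1↦3, 2↦0, 3↦4, 4↦0]  zeros at y ∈ {2, 4}
  x = 2: [0↦0, 1↦0, 2↦2, 3↦1, 4↦2]  zeros at y ∈ {0, 1}
  x = 3: [0↦3, 1↦3, 2↦0, 3↦4, 4↦0]  zeros at y ∈ {2, 4}
  x = 4: [0↦2, 1↦2, 2↦4, 3↦3, 4↦4]  zeros at y ∈ ∅
Collecting zeros: affine points = {(1, 2), (1, 4), (2, 0), (2, 1), (3, 2), (3, 4)}.
Total count |C(F_5)_aff| = 6.


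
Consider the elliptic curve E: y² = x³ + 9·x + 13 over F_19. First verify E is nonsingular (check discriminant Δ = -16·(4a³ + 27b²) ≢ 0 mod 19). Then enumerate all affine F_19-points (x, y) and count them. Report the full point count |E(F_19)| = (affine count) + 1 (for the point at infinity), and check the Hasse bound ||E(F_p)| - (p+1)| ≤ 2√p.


Affine points = {(1, 2), (1, 17), (2, 1), (2, 18), (6, 6), (6, 13), (7, 1), (7, 18), (9, 5), (9, 14), (10, 1), (10, 18), (12, 5), (12, 14), (13, 3), (13, 16), (16, 4), (16, 15), (17, 5), (17, 14)}; affine count = 20; |E(F_19)| = 21.

Discriminant check: Δ ∝ 4a³ + 27b² = 4·9³ + 27·13² = 4·729 + 27·169 ≡ 12 (mod 19). Nonzero ⇒ E is nonsingular.
For each x ∈ F_19, compute rhs = x³ + 9·x + 13 mod 19, then count y ∈ F_19 with y² ≡ rhs.
  x = 0: rhs = 13, matching y values: none (0 points).
  x = 1: rhs = 4, matching y values: 2, 17 (2 points).
  x = 2: rhs = 1, matching y values: 1, 18 (2 points).
  x = 3: rhs = 10, matching y values: none (0 points).
  x = 4: rhs = 18, matching y values: none (0 points).
  x = 5: rhs = 12, matching y values: none (0 points).
  x = 6: rhs = 17, matching y values: 6, 13 (2 points).
  x = 7: rhs = 1, matching y values: 1, 18 (2 points).
  x = 8: rhs = 8, matching y values: none (0 points).
  x = 9: rhs = 6, matching y values: 5, 14 (2 points).
  x = 10: rhs = 1, matching y values: 1, 18 (2 points).
  x = 11: rhs = 18, matching y values: none (0 points).
  x = 12: rhs = 6, matching y values: 5, 14 (2 points).
  x = 13: rhs = 9, matching y values: 3, 16 (2 points).
  x = 14: rhs = 14, matching y values: none (0 points).
  x = 15: rhs = 8, matching y values: none (0 points).
  x = 16: rhs = 16, matching y values: 4, 15 (2 points).
  x = 17: rhs = 6, matching y values: 5, 14 (2 points).
  x = 18: rhs = 3, matching y values: none (0 points).
Total affine count: 20.
Full point count |E(F_19)| = 20 + 1 = 21.
Hasse bound: |21 − (19+1)| = |1| = 1 ≤ 2√19 ≈ 8.7178 ✓.


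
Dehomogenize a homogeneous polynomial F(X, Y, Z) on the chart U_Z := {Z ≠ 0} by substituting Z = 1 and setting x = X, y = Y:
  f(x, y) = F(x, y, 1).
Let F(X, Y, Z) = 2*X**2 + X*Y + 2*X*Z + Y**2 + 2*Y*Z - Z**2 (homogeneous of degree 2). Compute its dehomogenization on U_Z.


f(x, y) = 2*x**2 + x*y + 2*x + y**2 + 2*y - 1

On U_Z we set Z = 1. Each monomial c·X^i·Y^j·Z^k in F becomes c·x^i·y^j·1^k = c·x^i·y^j.
Substituting Z = 1: F(X, Y, 1) = 2*x**2 + x*y + 2*x + y**2 + 2*y - 1.
Note: deg(f) ≤ deg(F) = 2; strict inequality happens when F is divisible by Z (lost terms).


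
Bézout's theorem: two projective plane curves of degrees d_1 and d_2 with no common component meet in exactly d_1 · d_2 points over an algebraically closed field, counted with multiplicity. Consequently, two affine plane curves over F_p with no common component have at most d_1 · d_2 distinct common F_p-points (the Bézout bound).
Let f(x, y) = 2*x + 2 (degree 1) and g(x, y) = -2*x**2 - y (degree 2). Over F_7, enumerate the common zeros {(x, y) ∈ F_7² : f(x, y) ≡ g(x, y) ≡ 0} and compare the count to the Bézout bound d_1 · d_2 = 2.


Common zeros: {(6, 5)}; count = 1; Bézout bound = 2.

deg(f) = 1, deg(g) = 2, so Bézout bound = 2.
Scan x ∈ F_7. For each x, list the y ∈ F_7 with f(x, y) ≡ 0 and those with g(x, y) ≡ 0 (mod 7); the common zeros in that column are the intersection.
  x = 0: f ≡ 0 at y ∈ ∅; g ≡ 0 at y ∈ {0}; common: ∅.
  x = 1: f ≡ 0 at y ∈ ∅; g ≡ 0 at y ∈ {5}; common: ∅.
  x = 2: f ≡ 0 at y ∈ ∅; g ≡ 0 at y ∈ {6}; common: ∅.
  x = 3: f ≡ 0 at y ∈ ∅; g ≡ 0 at y ∈ {3}; common: ∅.
  x = 4: f ≡ 0 at y ∈ ∅; g ≡ 0 at y ∈ {3}; common: ∅.
  x = 5: f ≡ 0 at y ∈ ∅; g ≡ 0 at y ∈ {6}; common: ∅.
  x = 6: f ≡ 0 at y ∈ {0, 1, 2, 3, 4, 5, 6}; g ≡ 0 at y ∈ {5}; common: {5}.
Collecting: common zeros = {(6, 5)}, so the count is 1.
Comparison with the Bézout bound: 1 ≤ 2 = deg(f)·deg(g), as expected for curves with no common component (the affine F_7-count falls short of the bound because intersections may lie at infinity, over extension fields, or carry multiplicity).


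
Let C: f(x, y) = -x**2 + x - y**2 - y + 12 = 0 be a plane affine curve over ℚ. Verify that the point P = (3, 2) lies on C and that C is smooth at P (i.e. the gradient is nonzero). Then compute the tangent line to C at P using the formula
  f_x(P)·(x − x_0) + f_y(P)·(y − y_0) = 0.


Tangent line at P: -5*x - 5*y + 25 = 0.

Step 1: f(3, 2) = 0, so P lies on C.
Step 2: partial derivatives
  f_x(x, y) = 1 - 2*x, f_y(x, y) = -2*y - 1.
  f_x(P) = -5, f_y(P) = -5 (gradient nonzero, so P is smooth).
Step 3: tangent line at P: -5·(x − 3) + -5·(y − 2) = 0.
Expanding: -5*x - 5*y + 25 = 0.


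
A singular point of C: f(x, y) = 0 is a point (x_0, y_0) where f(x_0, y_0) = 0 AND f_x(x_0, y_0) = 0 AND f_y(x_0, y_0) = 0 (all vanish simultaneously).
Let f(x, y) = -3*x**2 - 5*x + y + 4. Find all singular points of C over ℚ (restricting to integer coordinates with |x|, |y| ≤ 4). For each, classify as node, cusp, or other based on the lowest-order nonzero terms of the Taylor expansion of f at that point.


No singular points in the scanned grid; C is smooth there.

Compute partial derivatives:
  f_x = -6*x - 5.
  f_y = 1.
f_y = 1 is a nonzero constant, so f_y never vanishes: no point (x, y) can satisfy f = f_x = f_y = 0. In particular no (x, y) ∈ {−4, ..., 4}² is singular; the curve is smooth.


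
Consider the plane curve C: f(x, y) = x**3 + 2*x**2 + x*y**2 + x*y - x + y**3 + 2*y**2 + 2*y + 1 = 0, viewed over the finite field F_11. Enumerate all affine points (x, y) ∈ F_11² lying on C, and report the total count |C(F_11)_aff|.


Affine F_11-points: {(0, 10), (1, 3), (4, 6), (5, 5), (7, 8), (9, 2)}; count = 6.

For each of the 121 pairs (x, y) ∈ F_11², evaluate f(x, y) mod 11. Record the zeros.
  x = 0: [0↦1, 1↦6, 2↦10, 3↦8, 4↦6, 5↦10, 6↦4, 7↦5, 8↦8, 9↦8, 10↦0]  zeros at y ∈ {10}
  x = 1: [0↦3, 1↦10, 2↦7, 3↦0, 4↦6, 5↦9, 6↦4, 7↦8, 8↦5, 9↦1, 10↦2]  zeros at y ∈ {3}
  x = 2: [0↦4, 1↦2, 2↦3, 3↦2, 4↦5, 5↦7, 6↦3, 7↦10, 8↦1, 9↦4, 10↦3]  zeros at y ∈ ∅
  x = 3: [0↦10, 1↦10, 2↦4, 3↦9, 4↦9, 5↦10, 6↦7, 7↦6, 8↦2, 9↦1, 10↦9]  zeros at y ∈ ∅
  x = 4: [0↦5, 1↦7, 2↦5, 3↦5, 4↦2, 5↦2, 6↦0, 7↦2, 8↦3, 9↦9, 10↦4]  zeros at y ∈ {6}
  x = 5: [0↦6, 1↦10, 2↦1, 3↦7, 4↦1, 5↦0, 6↦10, 7↦4, 8↦10, 9↦1, 10↦5]  zeros at y ∈ {5}
  x = 6: [0↦8, 1↦3, 2↦9, 3↦10, 4↦1, 5↦10, 6↦10, 7↦7, 8↦7, 9↦5, 10↦7]  zeros at y ∈ ∅
  x = 7: [0↦6, 1↦3, 2↦2, 3↦9, 4↦8, 5↦5, 6↦6, 7↦6, 8↦0, 9↦5, 10↦5]  zeros at y ∈ {8}
  x = 8: [0↦6, 1↦5, 2↦8, 3↦10, 4↦6, 5↦2, 6↦4, 7↦7, 8↦6, 9↦7, 10↦5]  zeros at y ∈ ∅
  x = 9: [0↦3, 1↦4, 2↦0, 3↦8, 4↦1, 5↦7, 6↦10, 7↦5, 8↦9, 9↦6, 10↦2]  zeros at y ∈ {2}
  x = 10: [0↦3, 1↦6, 2↦6, 3↦9, 4↦10, 5↦4, 6↦8, 7↦6, 8↦4, 9↦8, 10↦2]  zeros at y ∈ ∅
Collecting zeros: affine points = {(0, 10), (1, 3), (4, 6), (5, 5), (7, 8), (9, 2)}.
Total count |C(F_11)_aff| = 6.


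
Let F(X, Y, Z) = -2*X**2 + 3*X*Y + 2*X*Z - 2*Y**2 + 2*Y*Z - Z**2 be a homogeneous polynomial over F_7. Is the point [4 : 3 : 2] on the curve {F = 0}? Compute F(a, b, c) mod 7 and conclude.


F(4,3,2) ≡ 3 (mod 7); P is NOT on the curve.

Evaluate F(4, 3, 2) term-by-term (mod 7).
  -2*X**2 ↦ -2·16·1·1 = -32
  3*X*Y ↦ 3·4·3·1 = 36
  2*X*Z ↦ 2·4·1·2 = 16
  -2*Y**2 ↦ -2·1·9·1 = -18
  2*Y*Z ↦ 2·1·3·2 = 12
  -Z**2 ↦ -1·1·1·4 = -4
Sum: F(4, 3, 2) = (-32) + (36) + (16) + (-18) + (12) + (-4) = 10.
Reducing mod 7: 10 ≡ 3 (mod 7).
Since F(a, b, c) ≡ 3 ≠ 0 (mod 7), P does NOT lie on the curve.


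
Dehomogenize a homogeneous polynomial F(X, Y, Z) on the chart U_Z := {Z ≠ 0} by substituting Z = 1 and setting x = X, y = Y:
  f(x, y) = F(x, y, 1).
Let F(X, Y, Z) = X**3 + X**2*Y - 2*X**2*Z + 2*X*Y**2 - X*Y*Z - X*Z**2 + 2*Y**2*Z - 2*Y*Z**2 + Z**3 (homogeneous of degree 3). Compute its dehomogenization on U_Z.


f(x, y) = x**3 + x**2*y - 2*x**2 + 2*x*y**2 - x*y - x + 2*y**2 - 2*y + 1

On U_Z we set Z = 1. Each monomial c·X^i·Y^j·Z^k in F becomes c·x^i·y^j·1^k = c·x^i·y^j.
Substituting Z = 1: F(X, Y, 1) = x**3 + x**2*y - 2*x**2 + 2*x*y**2 - x*y - x + 2*y**2 - 2*y + 1.
Note: deg(f) ≤ deg(F) = 3; strict inequality happens when F is divisible by Z (lost terms).


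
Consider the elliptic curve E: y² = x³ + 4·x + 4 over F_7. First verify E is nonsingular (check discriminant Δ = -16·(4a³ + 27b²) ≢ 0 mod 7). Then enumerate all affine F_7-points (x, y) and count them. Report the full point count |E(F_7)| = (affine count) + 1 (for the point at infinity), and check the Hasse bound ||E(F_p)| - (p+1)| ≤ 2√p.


Affine points = {(0, 2), (0, 5), (1, 3), (1, 4), (3, 1), (3, 6), (4, 0), (5, 3), (5, 4)}; affine count = 9; |E(F_7)| = 10.

Discriminant check: Δ ∝ 4a³ + 27b² = 4·4³ + 27·4² = 4·64 + 27·16 ≡ 2 (mod 7). Nonzero ⇒ E is nonsingular.
For each x ∈ F_7, compute rhs = x³ + 4·x + 4 mod 7, then count y ∈ F_7 with y² ≡ rhs.
  x = 0: rhs = 4, matching y values: 2, 5 (2 points).
  x = 1: rhs = 2, matching y values: 3, 4 (2 points).
  x = 2: rhs = 6, matching y values: none (0 points).
  x = 3: rhs = 1, matching y values: 1, 6 (2 points).
  x = 4: rhs = 0, matching y values: 0 (1 points).
  x = 5: rhs = 2, matching y values: 3, 4 (2 points).
  x = 6: rhs = 6, matching y values: none (0 points).
Total affine count: 9.
Full point count |E(F_7)| = 9 + 1 = 10.
Hasse bound: |10 − (7+1)| = |2| = 2 ≤ 2√7 ≈ 5.2915 ✓.


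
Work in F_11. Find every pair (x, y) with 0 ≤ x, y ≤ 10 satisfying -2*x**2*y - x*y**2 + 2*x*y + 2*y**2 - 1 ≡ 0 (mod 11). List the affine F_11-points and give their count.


Affine F_11-points: {(1, 1), (1, 10), (2, 8), (5, 1), (5, 4), (6, 8), (6, 10)}; count = 7.

For each of the 121 pairs (x, y) ∈ F_11², evaluate f(x, y) mod 11. Record the zeros.
  x = 0: [0↦10, 1↦1, 2↦7, 3↦6, 4↦9, 5↦5, 6↦5, 7↦9, 8↦6, 9↦7, 10↦1]  zeros at y ∈ ∅
  x = 1: [0↦10, 1↦0, 2↦3, 3↦8, 4↦4, 5↦2, 6↦2, 7↦4, 8↦8, 9↦3, 10↦0]  zeros at y ∈ {1, 10}
  x = 2: [0↦10, 1↦6, 2↦2, 3↦9, 4↦5, 5↦1, 6↦8, 7↦4, 8↦0, 9↦7, 10↦3]  zeros at y ∈ {8}
  x = 3: [0↦10, 1↦8, 2↦4, 3↦9, 4↦1, 5↦2, 6↦1, 7↦9, 8↦4, 9↦8, 10↦10]  zeros at y ∈ ∅
  x = 4: [0↦10, 1↦6, 2↦9, 3↦8, 4↦3, 5↦5, 6↦3, 7↦8, 8↦9, 9↦6, 10↦10]  zeros at y ∈ ∅
  x = 5: [0↦10, 1↦0, 2↦6, 3↦6, 4↦0, 5↦10, 6↦3, 7↦1, 8↦4, 9↦1, 10↦3]  zeros at y ∈ {1, 4}
  x = 6: [0↦10, 1↦1, 2↦6, 3↦3, 4↦3, 5↦6, 6↦1, 7↦10, 8↦0, 9↦4, 10↦0]  zeros at y ∈ {8, 10}
  x = 7: [0↦10, 1↦9, 2↦9, 3↦10, 4↦1, 5↦4, 6↦8, 7↦2, 8↦8, 9↦4, 10↦1]  zeros at y ∈ ∅
  x = 8: [0↦10, 1↦2, 2↦4, 3↦5, 4↦5, 5↦4, 6↦2, 7↦10, 8↦6, 9↦1, 10↦6]  zeros at y ∈ ∅
  x = 9: [0↦10, 1↦2, 2↦2, 3↦10, 4↦4, 5↦6, 6↦5, 7↦1, 8↦5, 9↦6, 10↦4]  zeros at y ∈ ∅
  x = 10: [0↦10, 1↦9, 2↦3, 3↦3, 4↦9, 5↦10, 6↦6, 7↦8, 8↦5, 9↦8, 10↦6]  zeros at y ∈ ∅
Collecting zeros: affine points = {(1, 1), (1, 10), (2, 8), (5, 1), (5, 4), (6, 8), (6, 10)}.
Total count |C(F_11)_aff| = 7.


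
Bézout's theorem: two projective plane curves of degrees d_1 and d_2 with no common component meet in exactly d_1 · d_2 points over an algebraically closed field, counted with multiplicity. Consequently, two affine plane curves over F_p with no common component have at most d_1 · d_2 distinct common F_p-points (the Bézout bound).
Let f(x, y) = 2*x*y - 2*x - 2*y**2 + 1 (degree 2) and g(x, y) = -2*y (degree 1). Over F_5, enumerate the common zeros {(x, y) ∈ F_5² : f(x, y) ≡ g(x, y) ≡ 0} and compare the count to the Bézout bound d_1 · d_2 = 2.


Common zeros: {(3, 0)}; count = 1; Bézout bound = 2.

deg(f) = 2, deg(g) = 1, so Bézout bound = 2.
Scan x ∈ F_5. For each x, list the y ∈ F_5 with f(x, y) ≡ 0 and those with g(x, y) ≡ 0 (mod 5); the common zeros in that column are the intersection.
  x = 0: f ≡ 0 at y ∈ ∅; g ≡ 0 at y ∈ {0}; common: ∅.
  x = 1: f ≡ 0 at y ∈ {2, 4}; g ≡ 0 at y ∈ {0}; common: ∅.
  x = 2: f ≡ 0 at y ∈ ∅; g ≡ 0 at y ∈ {0}; common: ∅.
  x = 3: f ≡ 0 at y ∈ {0, 3}; g ≡ 0 at y ∈ {0}; common: {0}.
  x = 4: f ≡ 0 at y ∈ ∅; g ≡ 0 at y ∈ {0}; common: ∅.
Collecting: common zeros = {(3, 0)}, so the count is 1.
Comparison with the Bézout bound: 1 ≤ 2 = deg(f)·deg(g), as expected for curves with no common component (the affine F_5-count falls short of the bound because intersections may lie at infinity, over extension fields, or carry multiplicity).


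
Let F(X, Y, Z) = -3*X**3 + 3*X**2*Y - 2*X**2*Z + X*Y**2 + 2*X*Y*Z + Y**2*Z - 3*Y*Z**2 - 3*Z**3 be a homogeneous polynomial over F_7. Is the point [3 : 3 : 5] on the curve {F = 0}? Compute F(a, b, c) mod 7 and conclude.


F(3,3,5) ≡ 4 (mod 7); P is NOT on the curve.

Evaluate F(3, 3, 5) term-by-term (mod 7).
  -3*X**3 ↦ -3·27·1·1 = -81
  3*X**2*Y ↦ 3·9·3·1 = 81
  -2*X**2*Z ↦ -2·9·1·5 = -90
  X*Y**2 ↦ 1·3·9·1 = 27
  2*X*Y*Z ↦ 2·3·3·5 = 90
  Y**2*Z ↦ 1·1·9·5 = 45
  -3*Y*Z**2 ↦ -3·1·3·25 = -225
  -3*Z**3 ↦ -3·1·1·125 = -375
Sum: F(3, 3, 5) = (-81) + (81) + (-90) + (27) + (90) + (45) + (-225) + (-375) = -528.
Reducing mod 7: -528 ≡ 4 (mod 7).
Since F(a, b, c) ≡ 4 ≠ 0 (mod 7), P does NOT lie on the curve.


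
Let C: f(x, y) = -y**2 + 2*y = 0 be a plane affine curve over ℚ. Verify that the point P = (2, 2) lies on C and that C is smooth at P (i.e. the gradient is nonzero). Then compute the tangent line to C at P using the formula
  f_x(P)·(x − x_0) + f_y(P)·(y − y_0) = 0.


Tangent line at P: 4 - 2*y = 0.

Step 1: f(2, 2) = 0, so P lies on C.
Step 2: partial derivatives
  f_x(x, y) = 0, f_y(x, y) = 2 - 2*y.
  f_x(P) = 0, f_y(P) = -2 (gradient nonzero, so P is smooth).
Step 3: tangent line at P: 0·(x − 2) + -2·(y − 2) = 0.
Expanding: 4 - 2*y = 0.


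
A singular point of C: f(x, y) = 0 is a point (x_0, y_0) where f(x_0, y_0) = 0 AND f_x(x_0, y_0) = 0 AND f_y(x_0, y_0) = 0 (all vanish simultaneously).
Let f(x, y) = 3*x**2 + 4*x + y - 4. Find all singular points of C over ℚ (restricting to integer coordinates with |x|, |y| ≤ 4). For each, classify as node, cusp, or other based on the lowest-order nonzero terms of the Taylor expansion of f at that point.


No singular points in the scanned grid; C is smooth there.

Compute partial derivatives:
  f_x = 6*x + 4.
  f_y = 1.
f_y = 1 is a nonzero constant, so f_y never vanishes: no point (x, y) can satisfy f = f_x = f_y = 0. In particular no (x, y) ∈ {−4, ..., 4}² is singular; the curve is smooth.


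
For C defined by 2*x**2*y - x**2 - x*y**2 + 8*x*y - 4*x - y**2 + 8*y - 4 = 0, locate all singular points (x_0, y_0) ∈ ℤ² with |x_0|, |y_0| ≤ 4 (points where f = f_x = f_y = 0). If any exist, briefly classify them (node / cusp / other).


Singular points: {(-2, 0)}; classification: node.

Compute partial derivatives:
  f_x = 4*x*y - 2*x - y**2 + 8*y - 4.
  f_y = 2*x**2 - 2*x*y + 8*x - 2*y + 8.
Scan x_0 ∈ {−4, ..., 4}. For each x_0, f_y(x_0, y) is a polynomial in y; find its integer roots y ∈ {−4, ..., 4}, then test f_x and f at those candidates.
  x = -4: f_y(-4, y) = 6*y + 8; no integer root y with |y| ≤ 4.
  x = -3: f_y(-3, y) = 4*y + 2; no integer root y with |y| ≤ 4.
  x = -2: f_y(-2, y) = 2*y; vanishes at y ∈ {0}. (-2, 0): f_x = 0, f = 0 — SINGULAR.
  x = -1: f_y(-1, y) = 2; no integer root y with |y| ≤ 4.
  x = 0: f_y(0, y) = 8 - 2*y; vanishes at y ∈ {4}. (0, 4): f_x = 12 ≠ 0.
  x = 1: f_y(1, y) = 18 - 4*y; no integer root y with |y| ≤ 4.
  x = 2: f_y(2, y) = 32 - 6*y; no integer root y with |y| ≤ 4.
  x = 3: f_y(3, y) = 50 - 8*y; no integer root y with |y| ≤ 4.
  x = 4: f_y(4, y) = 72 - 10*y; no integer root y with |y| ≤ 4.
Only singular point on the grid: (-2, 0).
Classify: substitute x = -2 + u, y = 0 + v and expand: f = 2*u**2*v - u**2 - u*v**2 + v**2.
No constant or linear terms (consistent with a singular point). Quadratic part: -u**2 + v**2. Cubic part: 2*u**2*v - u*v**2.
The quadratic part v**2 - u**2 = (v − u)(v + u) splits into two distinct linear factors, so there are two distinct tangent lines y − 0 = ±(x − -2) — this is a node (ordinary double point).
Classification: node.


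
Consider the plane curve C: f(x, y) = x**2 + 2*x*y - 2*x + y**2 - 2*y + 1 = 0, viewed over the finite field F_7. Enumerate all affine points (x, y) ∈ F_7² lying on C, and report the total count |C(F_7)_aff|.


Affine F_7-points: {(0, 1), (1, 0), (2, 6), (3, 5), (4, 4), (5, 3), (6, 2)}; count = 7.

For each of the 49 pairs (x, y) ∈ F_7², evaluate f(x, y) mod 7. Record the zeros.
  x = 0: [0↦1, 1↦0, 2↦1, 3↦4, 4↦2, 5↦2, 6↦4]  zeros at y ∈ {1}
  x = 1: [0↦0, 1↦1, 2↦4, 3↦2, 4↦2, 5↦4, 6↦1]  zeros at y ∈ {0}
  x = 2: [0↦1, 1↦4, 2↦2, 3↦2, 4↦4, 5↦1, 6↦0]  zeros at y ∈ {6}
  x = 3: [0↦4, 1↦2, 2↦2, 3↦4, 4↦1, 5↦0, 6↦1]  zeros at y ∈ {5}
  x = 4: [0↦2, 1↦2, 2↦4, 3↦1, 4↦0, 5↦1, 6↦4]  zeros at y ∈ {4}
  x = 5: [0↦2, 1↦4, 2↦1, 3↦0, 4↦1, 5↦4, 6↦2]  zeros at y ∈ {3}
  x = 6: [0↦4, 1↦1, 2↦0, 3↦1, 4↦4, 5↦2, 6↦2]  zeros at y ∈ {2}
Collecting zeros: affine points = {(0, 1), (1, 0), (2, 6), (3, 5), (4, 4), (5, 3), (6, 2)}.
Total count |C(F_7)_aff| = 7.


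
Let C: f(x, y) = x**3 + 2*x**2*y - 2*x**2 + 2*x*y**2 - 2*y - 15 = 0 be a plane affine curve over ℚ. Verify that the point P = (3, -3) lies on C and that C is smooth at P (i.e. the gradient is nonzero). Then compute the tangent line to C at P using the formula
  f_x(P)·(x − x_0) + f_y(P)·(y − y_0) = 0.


Tangent line at P: -3*x - 20*y - 51 = 0.

Step 1: f(3, -3) = 0, so P lies on C.
Step 2: partial derivatives
  f_x(x, y) = 3*x**2 + 4*x*y - 4*x + 2*y**2, f_y(x, y) = 2*x**2 + 4*x*y - 2.
  f_x(P) = -3, f_y(P) = -20 (gradient nonzero, so P is smooth).
Step 3: tangent line at P: -3·(x − 3) + -20·(y − -3) = 0.
Expanding: -3*x - 20*y - 51 = 0.


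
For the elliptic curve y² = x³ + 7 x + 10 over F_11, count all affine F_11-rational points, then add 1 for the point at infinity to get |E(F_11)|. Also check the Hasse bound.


Affine points = {(3, 5), (3, 6), (4, 5), (4, 6), (5, 4), (5, 7), (6, 2), (6, 9)}; affine count = 8; |E(F_11)| = 9.

Discriminant check: Δ ∝ 4a³ + 27b² = 4·7³ + 27·10² = 4·343 + 27·100 ≡ 2 (mod 11). Nonzero ⇒ E is nonsingular.
For each x ∈ F_11, compute rhs = x³ + 7·x + 10 mod 11, then count y ∈ F_11 with y² ≡ rhs.
  x = 0: rhs = 10, matching y values: none (0 points).
  x = 1: rhs = 7, matching y values: none (0 points).
  x = 2: rhs = 10, matching y values: none (0 points).
  x = 3: rhs = 3, matching y values: 5, 6 (2 points).
  x = 4: rhs = 3, matching y values: 5, 6 (2 points).
  x = 5: rhs = 5, matching y values: 4, 7 (2 points).
  x = 6: rhs = 4, matching y values: 2, 9 (2 points).
  x = 7: rhs = 6, matching y values: none (0 points).
  x = 8: rhs = 6, matching y values: none (0 points).
  x = 9: rhs = 10, matching y values: none (0 points).
  x = 10: rhs = 2, matching y values: none (0 points).
Total affine count: 8.
Full point count |E(F_11)| = 8 + 1 = 9.
Hasse bound: |9 − (11+1)| = |-3| = 3 ≤ 2√11 ≈ 6.6332 ✓.


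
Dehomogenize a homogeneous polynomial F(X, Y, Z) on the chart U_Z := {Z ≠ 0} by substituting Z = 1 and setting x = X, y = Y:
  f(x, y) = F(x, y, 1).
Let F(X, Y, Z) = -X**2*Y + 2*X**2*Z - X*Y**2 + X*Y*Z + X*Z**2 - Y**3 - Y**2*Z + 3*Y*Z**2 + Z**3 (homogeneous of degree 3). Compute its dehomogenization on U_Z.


f(x, y) = -x**2*y + 2*x**2 - x*y**2 + x*y + x - y**3 - y**2 + 3*y + 1

On U_Z we set Z = 1. Each monomial c·X^i·Y^j·Z^k in F becomes c·x^i·y^j·1^k = c·x^i·y^j.
Substituting Z = 1: F(X, Y, 1) = -x**2*y + 2*x**2 - x*y**2 + x*y + x - y**3 - y**2 + 3*y + 1.
Note: deg(f) ≤ deg(F) = 3; strict inequality happens when F is divisible by Z (lost terms).


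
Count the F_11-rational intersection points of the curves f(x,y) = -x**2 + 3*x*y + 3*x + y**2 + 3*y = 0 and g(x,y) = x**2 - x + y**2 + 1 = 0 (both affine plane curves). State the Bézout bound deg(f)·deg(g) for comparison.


Common zeros: {(9, 9)}; count = 1; Bézout bound = 4.

deg(f) = 2, deg(g) = 2, so Bézout bound = 4.
Scan x ∈ F_11. For each x, list the y ∈ F_11 with f(x, y) ≡ 0 and those with g(x, y) ≡ 0 (mod 11); the common zeros in that column are the intersection.
  x = 0: f ≡ 0 at y ∈ {0, 8}; g ≡ 0 at y ∈ ∅; common: ∅.
  x = 1: f ≡ 0 at y ∈ ∅; g ≡ 0 at y ∈ ∅; common: ∅.
  x = 2: f ≡ 0 at y ∈ ∅; g ≡ 0 at y ∈ ∅; common: ∅.
  x = 3: f ≡ 0 at y ∈ {0, 10}; g ≡ 0 at y ∈ {2, 9}; common: ∅.
  x = 4: f ≡ 0 at y ∈ ∅; g ≡ 0 at y ∈ {3, 8}; common: ∅.
  x = 5: f ≡ 0 at y ∈ {7, 8}; g ≡ 0 at y ∈ {1, 10}; common: ∅.
  x = 6: f ≡ 0 at y ∈ ∅; g ≡ 0 at y ∈ ∅; common: ∅.
  x = 7: f ≡ 0 at y ∈ ∅; g ≡ 0 at y ∈ {1, 10}; common: ∅.
  x = 8: f ≡ 0 at y ∈ {7, 10}; g ≡ 0 at y ∈ {3, 8}; common: ∅.
  x = 9: f ≡ 0 at y ∈ {5, 9}; g ≡ 0 at y ∈ {2, 9}; common: {9}.
  x = 10: f ≡ 0 at y ∈ {2, 9}; g ≡ 0 at y ∈ ∅; common: ∅.
Collecting: common zeros = {(9, 9)}, so the count is 1.
Comparison with the Bézout bound: 1 ≤ 4 = deg(f)·deg(g), as expected for curves with no common component (the affine F_11-count falls short of the bound because intersections may lie at infinity, over extension fields, or carry multiplicity).


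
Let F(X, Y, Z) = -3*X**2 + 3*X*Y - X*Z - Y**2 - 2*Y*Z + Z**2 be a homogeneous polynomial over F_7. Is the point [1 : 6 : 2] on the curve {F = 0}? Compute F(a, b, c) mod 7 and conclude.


F(1,6,2) ≡ 6 (mod 7); P is NOT on the curve.

Evaluate F(1, 6, 2) term-by-term (mod 7).
  -3*X**2 ↦ -3·1·1·1 = -3
  3*X*Y ↦ 3·1·6·1 = 18
  -X*Z ↦ -1·1·1·2 = -2
  -Y**2 ↦ -1·1·36·1 = -36
  -2*Y*Z ↦ -2·1·6·2 = -24
  Z**2 ↦ 1·1·1·4 = 4
Sum: F(1, 6, 2) = (-3) + (18) + (-2) + (-36) + (-24) + (4) = -43.
Reducing mod 7: -43 ≡ 6 (mod 7).
Since F(a, b, c) ≡ 6 ≠ 0 (mod 7), P does NOT lie on the curve.


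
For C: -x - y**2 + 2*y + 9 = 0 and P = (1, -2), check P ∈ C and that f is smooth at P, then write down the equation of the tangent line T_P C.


Tangent line at P: -x + 6*y + 13 = 0.

Step 1: f(1, -2) = 0, so P lies on C.
Step 2: partial derivatives
  f_x(x, y) = -1, f_y(x, y) = 2 - 2*y.
  f_x(P) = -1, f_y(P) = 6 (gradient nonzero, so P is smooth).
Step 3: tangent line at P: -1·(x − 1) + 6·(y − -2) = 0.
Expanding: -x + 6*y + 13 = 0.


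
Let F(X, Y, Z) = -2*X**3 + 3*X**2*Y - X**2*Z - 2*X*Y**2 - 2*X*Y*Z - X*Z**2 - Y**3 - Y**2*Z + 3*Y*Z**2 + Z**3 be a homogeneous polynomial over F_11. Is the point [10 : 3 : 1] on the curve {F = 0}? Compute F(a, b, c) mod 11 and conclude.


F(10,3,1) ≡ 9 (mod 11); P is NOT on the curve.

Evaluate F(10, 3, 1) term-by-term (mod 11).
  -2*X**3 ↦ -2·1000·1·1 = -2000
  3*X**2*Y ↦ 3·100·3·1 = 900
  -X**2*Z ↦ -1·100·1·1 = -100
  -2*X*Y**2 ↦ -2·10·9·1 = -180
  -2*X*Y*Z ↦ -2·10·3·1 = -60
  -X*Z**2 ↦ -1·10·1·1 = -10
  -Y**3 ↦ -1·1·27·1 = -27
  -Y**2*Z ↦ -1·1·9·1 = -9
  3*Y*Z**2 ↦ 3·1·3·1 = 9
  Z**3 ↦ 1·1·1·1 = 1
Sum: F(10, 3, 1) = (-2000) + (900) + (-100) + (-180) + (-60) + (-10) + (-27) + (-9) + (9) + (1) = -1476.
Reducing mod 11: -1476 ≡ 9 (mod 11).
Since F(a, b, c) ≡ 9 ≠ 0 (mod 11), P does NOT lie on the curve.


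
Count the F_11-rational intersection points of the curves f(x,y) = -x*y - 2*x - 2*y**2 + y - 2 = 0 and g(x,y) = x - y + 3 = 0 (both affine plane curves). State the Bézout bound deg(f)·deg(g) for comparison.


Common zeros: ∅; count = 0; Bézout bound = 2.

deg(f) = 2, deg(g) = 1, so Bézout bound = 2.
Scan x ∈ F_11. For each x, list the y ∈ F_11 with f(x, y) ≡ 0 and those with g(x, y) ≡ 0 (mod 11); the common zeros in that column are the intersection.
  x = 0: f ≡ 0 at y ∈ ∅; g ≡ 0 at y ∈ {3}; common: ∅.
  x = 1: f ≡ 0 at y ∈ {3, 8}; g ≡ 0 at y ∈ {4}; common: ∅.
  x = 2: f ≡ 0 at y ∈ ∅; g ≡ 0 at y ∈ {5}; common: ∅.
  x = 3: f ≡ 0 at y ∈ ∅; g ≡ 0 at y ∈ {6}; common: ∅.
  x = 4: f ≡ 0 at y ∈ ∅; g ≡ 0 at y ∈ {7}; common: ∅.
  x = 5: f ≡ 0 at y ∈ ∅; g ≡ 0 at y ∈ {8}; common: ∅.
  x = 6: f ≡ 0 at y ∈ {4, 10}; g ≡ 0 at y ∈ {9}; common: ∅.
  x = 7: f ≡ 0 at y ∈ ∅; g ≡ 0 at y ∈ {10}; common: ∅.
  x = 8: f ≡ 0 at y ∈ {6, 7}; g ≡ 0 at y ∈ {0}; common: ∅.
  x = 9: f ≡ 0 at y ∈ {2, 5}; g ≡ 0 at y ∈ {1}; common: ∅.
  x = 10: f ≡ 0 at y ∈ {0, 1}; g ≡ 0 at y ∈ {2}; common: ∅.
Collecting: common zeros = ∅, so the count is 0.
Comparison with the Bézout bound: 0 ≤ 2 = deg(f)·deg(g), as expected for curves with no common component (the affine F_11-count falls short of the bound because intersections may lie at infinity, over extension fields, or carry multiplicity).


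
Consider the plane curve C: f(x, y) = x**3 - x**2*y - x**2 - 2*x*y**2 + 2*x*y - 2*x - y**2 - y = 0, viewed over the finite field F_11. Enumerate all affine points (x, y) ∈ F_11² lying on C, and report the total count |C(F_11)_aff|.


Affine F_11-points: {(0, 0), (0, 10), (1, 5), (1, 6), (2, 0), (2, 2), (3, 6), (4, 1), (4, 9), (5, 7), (6, 2), (7, 5), (7, 8), (8, 3), (8, 9), (9, 5), (9, 9), (10, 0), (10, 4)}; count = 19.

For each of the 121 pairs (x, y) ∈ F_11², evaluate f(x, y) mod 11. Record the zeros.
  x = 0: [0↦0, 1↦9, 2↦5, 3↦10, 4↦2, 5↦3, 6↦2, 7↦10, 8↦5, 9↦9, 10↦0]  zeros at y ∈ {0, 10}
  x = 1: [0↦9, 1↦6, 2↦8, 3↦4, 4↦5, 5↦0, 6↦0, 7↦5, 8↦4, 9↦8, 10↦6]  zeros at y ∈ {5, 6}
  x = 2: [0↦0, 1↦5, 2↦0, 3↦7, 4↦4, 5↦2, 6↦1, 7↦1, 8↦2, 9↦4, 10↦7]  zeros at y ∈ {0, 2}
  x = 3: [0↦1, 1↦1, 2↦9, 3↦3, 4↦5, 5↦4, 6↦0, 7↦4, 8↦5, 9↦3, 10↦9]  zeros at y ∈ {6}
  x = 4: [0↦7, 1↦0, 2↦8, 3↦9, 4↦3, 5↦1, 6↦3, 7↦9, 8↦8, 9↦0, 10↦7]  zeros at y ∈ {1, 9}
  x = 5: [0↦2, 1↦8, 2↦3, 3↦9, 4↦4, 5↦10, 6↦5, 7↦0, 8↦6, 9↦1, 10↦7]  zeros at y ∈ {7}
  x = 6: [0↦3, 1↦9, 2↦0, 3↦9, 4↦3, 5↦4, 6↦1, 7↦5, 8↦5, 9↦1, 10↦4]  zeros at y ∈ {2}
  x = 7: [0↦5, 1↦9, 2↦5, 3↦4, 4↦6, 5↦0, 6↦8, 7↦8, 8↦0, 9↦6, 10↦4]  zeros at y ∈ {5, 8}
  x = 8: [0↦3, 1↦3, 2↦2, 3↦0, 4↦8, 5↦4, 6↦10, 7↦4, 8↦8, 9↦0, 10↦2]  zeros at y ∈ {3, 9}
  x = 9: [0↦3, 1↦8, 2↦8, 3↦3, 4↦4, 5↦0, 6↦2, 7↦10, 8↦2, 9↦0, 10↦4]  zeros at y ∈ {5, 9}
  x = 10: [0↦0, 1↦8, 2↦7, 3↦8, 4↦0, 5↦5, 6↦1, 7↦10, 8↦10, 9↦1, 10↦5]  zeros at y ∈ {0, 4}
Collecting zeros: affine points = {(0, 0), (0, 10), (1, 5), (1, 6), (2, 0), (2, 2), (3, 6), (4, 1), (4, 9), (5, 7), (6, 2), (7, 5), (7, 8), (8, 3), (8, 9), (9, 5), (9, 9), (10, 0), (10, 4)}.
Total count |C(F_11)_aff| = 19.


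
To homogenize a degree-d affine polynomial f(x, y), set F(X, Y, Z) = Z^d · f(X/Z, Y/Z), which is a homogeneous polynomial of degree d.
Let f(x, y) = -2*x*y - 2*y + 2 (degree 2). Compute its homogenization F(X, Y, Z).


F(X, Y, Z) = -2*X*Y - 2*Y*Z + 2*Z**2

deg(f) = 2.
Substitute x = X/Z, y = Y/Z into f, then multiply by Z^2.
  monomial -2·x^1·y^1 ↦ -2·X^1·Y^1·Z^0.
  monomial -2·x^0·y^1 ↦ -2·X^0·Y^1·Z^1.
  monomial 2·x^0·y^0 ↦ 2·X^0·Y^0·Z^2.
Collecting: F(X, Y, Z) = -2*X*Y - 2*Y*Z + 2*Z**2.


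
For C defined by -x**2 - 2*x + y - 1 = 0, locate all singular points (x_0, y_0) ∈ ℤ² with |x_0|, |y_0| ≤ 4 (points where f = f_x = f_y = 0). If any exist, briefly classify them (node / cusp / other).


No singular points in the scanned grid; C is smooth there.

Compute partial derivatives:
  f_x = -2*x - 2.
  f_y = 1.
f_y = 1 is a nonzero constant, so f_y never vanishes: no point (x, y) can satisfy f = f_x = f_y = 0. In particular no (x, y) ∈ {−4, ..., 4}² is singular; the curve is smooth.


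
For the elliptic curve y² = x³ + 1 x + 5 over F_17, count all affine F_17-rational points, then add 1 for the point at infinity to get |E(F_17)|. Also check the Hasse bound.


Affine points = {(2, 7), (2, 10), (3, 1), (3, 16), (5, 4), (5, 13), (7, 7), (7, 10), (8, 7), (8, 10), (11, 2), (11, 15), (14, 3), (14, 14)}; affine count = 14; |E(F_17)| = 15.

Discriminant check: Δ ∝ 4a³ + 27b² = 4·1³ + 27·5² = 4·1 + 27·25 ≡ 16 (mod 17). Nonzero ⇒ E is nonsingular.
For each x ∈ F_17, compute rhs = x³ + 1·x + 5 mod 17, then count y ∈ F_17 with y² ≡ rhs.
  x = 0: rhs = 5, matching y values: none (0 points).
  x = 1: rhs = 7, matching y values: none (0 points).
  x = 2: rhs = 15, matching y values: 7, 10 (2 points).
  x = 3: rhs = 1, matching y values: 1, 16 (2 points).
  x = 4: rhs = 5, matching y values: none (0 points).
  x = 5: rhs = 16, matching y values: 4, 13 (2 points).
  x = 6: rhs = 6, matching y values: none (0 points).
  x = 7: rhs = 15, matching y values: 7, 10 (2 points).
  x = 8: rhs = 15, matching y values: 7, 10 (2 points).
  x = 9: rhs = 12, matching y values: none (0 points).
  x = 10: rhs = 12, matching y values: none (0 points).
  x = 11: rhs = 4, matching y values: 2, 15 (2 points).
  x = 12: rhs = 11, matching y values: none (0 points).
  x = 13: rhs = 5, matching y values: none (0 points).
  x = 14: rhs = 9, matching y values: 3, 14 (2 points).
  x = 15: rhs = 12, matching y values: none (0 points).
  x = 16: rhs = 3, matching y values: none (0 points).
Total affine count: 14.
Full point count |E(F_17)| = 14 + 1 = 15.
Hasse bound: |15 − (17+1)| = |-3| = 3 ≤ 2√17 ≈ 8.2462 ✓.


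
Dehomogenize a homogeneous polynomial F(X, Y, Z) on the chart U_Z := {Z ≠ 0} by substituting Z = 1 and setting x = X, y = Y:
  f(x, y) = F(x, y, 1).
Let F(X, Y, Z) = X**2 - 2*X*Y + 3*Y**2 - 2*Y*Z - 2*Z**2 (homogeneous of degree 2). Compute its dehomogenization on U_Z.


f(x, y) = x**2 - 2*x*y + 3*y**2 - 2*y - 2

On U_Z we set Z = 1. Each monomial c·X^i·Y^j·Z^k in F becomes c·x^i·y^j·1^k = c·x^i·y^j.
Substituting Z = 1: F(X, Y, 1) = x**2 - 2*x*y + 3*y**2 - 2*y - 2.
Note: deg(f) ≤ deg(F) = 2; strict inequality happens when F is divisible by Z (lost terms).


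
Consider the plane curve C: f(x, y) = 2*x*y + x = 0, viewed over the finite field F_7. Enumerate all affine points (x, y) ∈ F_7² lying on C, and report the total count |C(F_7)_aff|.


Affine F_7-points: {(0, 0), (0, 1), (0, 2), (0, 3), (0, 4), (0, 5), (0, 6), (1, 3), (2, 3), (3, 3), (4, 3), (5, 3), (6, 3)}; count = 13.

For each of the 49 pairs (x, y) ∈ F_7², evaluate f(x, y) mod 7. Record the zeros.
  x = 0: [0↦0, 1↦0, 2↦0, 3↦0, 4↦0, 5↦0, 6↦0]  zeros at y ∈ {0, 1, 2, 3, 4, 5, 6}
  x = 1: [0↦1, 1↦3, 2↦5, 3↦0, 4↦2, 5↦4, 6↦6]  zeros at y ∈ {3}
  x = 2: [0↦2, 1↦6, 2↦3, 3↦0, 4↦4, 5↦1, 6↦5]  zeros at y ∈ {3}
  x = 3: [0↦3, 1↦2, 2↦1, 3↦0, 4↦6, 5↦5, 6↦4]  zeros at y ∈ {3}
  x = 4: [0↦4, 1↦5, 2↦6, 3↦0, 4↦1, 5↦2, 6↦3]  zeros at y ∈ {3}
  x = 5: [0↦5, 1↦1, 2↦4, 3↦0, 4↦3, 5↦6, 6↦2]  zeros at y ∈ {3}
  x = 6: [0↦6, 1↦4, 2↦2, 3↦0, 4↦5, 5↦3, 6↦1]  zeros at y ∈ {3}
Collecting zeros: affine points = {(0, 0), (0, 1), (0, 2), (0, 3), (0, 4), (0, 5), (0, 6), (1, 3), (2, 3), (3, 3), (4, 3), (5, 3), (6, 3)}.
Total count |C(F_7)_aff| = 13.
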